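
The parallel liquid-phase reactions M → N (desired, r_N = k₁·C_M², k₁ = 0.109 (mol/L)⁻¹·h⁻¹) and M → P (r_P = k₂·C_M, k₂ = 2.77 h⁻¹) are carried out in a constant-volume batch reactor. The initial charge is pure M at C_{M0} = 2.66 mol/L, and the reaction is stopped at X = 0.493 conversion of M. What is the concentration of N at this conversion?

0.0956 mol/L

C_M = C_{M0}(1−X) = 1.349 mol/L.
Along a PFR/batch, dC_P/dC_M = −r_P/(r_N+r_P) = −k₂/(k₂+k₁·C_M).
Integrating from C_{M0} to C_M: C_P = (2.77/0.109)·ln[(2.77+0.109·2.66)/(2.77+0.109·1.35)] = 25.41·ln(3.060/2.917) = 1.216 mol/L.
Then C_N = (C_{M0}−C_M) − C_P = 1.311 − 1.216 = 0.09564 mol/L.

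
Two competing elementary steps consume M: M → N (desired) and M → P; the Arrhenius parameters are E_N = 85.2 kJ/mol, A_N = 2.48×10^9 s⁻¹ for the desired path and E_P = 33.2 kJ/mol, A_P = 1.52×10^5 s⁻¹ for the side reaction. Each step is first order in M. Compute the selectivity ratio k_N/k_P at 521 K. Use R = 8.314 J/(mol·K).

Since both paths have the same order in M, the concentration cancels and S_{N/P} = k_N/k_P = (A_N/A_P)·exp[(E_P−E_N)/(RT)].
(E_P−E_N)/(RT) = (33.2−85.2)×10³/(8.314×521) = -52000/4332 = -12.00.
k_N/k_P = (2.48×10^9/1.52×10^5)·exp(-12.00) = 16316 × 6.115×10^-6 = 0.0998.
Since E_N > E_P, raising the temperature improves selectivity toward N.

0.0998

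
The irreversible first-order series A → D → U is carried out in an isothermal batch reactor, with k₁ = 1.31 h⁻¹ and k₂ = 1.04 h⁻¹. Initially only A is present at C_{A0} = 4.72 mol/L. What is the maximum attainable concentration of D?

Evaluating C_D at t_opt = ln(k₂/k₁)/(k₂−k₁) gives C_{D,max}/C_{A0} = (k₁/k₂)^[k₂/(k₂−k₁)].
= (1.31/1.04)^(1.04/(1.04−1.31)) = (1.260)^(-3.852) = 0.4111.
C_{D,max} = 0.4111×4.72 = 1.94 mol/L.

1.94 mol/L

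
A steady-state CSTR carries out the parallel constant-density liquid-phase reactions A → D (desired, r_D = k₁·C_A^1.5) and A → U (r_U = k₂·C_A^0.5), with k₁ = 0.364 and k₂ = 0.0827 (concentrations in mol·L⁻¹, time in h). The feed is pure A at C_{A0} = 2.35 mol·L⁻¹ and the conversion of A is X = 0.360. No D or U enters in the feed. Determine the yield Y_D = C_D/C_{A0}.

Exit C_A = C_{A0}(1−X) = 2.35×0.640 = 1.504 mol·L⁻¹.
A CSTR operates uniformly at the exit composition, giving r_D = 0.6714 and r_U = 0.1014 (each k·C_A^n at C_A = 1.504).
Fraction of consumed A going to D: r_D/(r_D+r_U) = 0.8688.
C_D = 0.8688·C_{A0}·X = 0.8688×2.35×0.360 = 0.735 mol·L⁻¹; Y_D = C_D/C_{A0} = 0.313.

0.313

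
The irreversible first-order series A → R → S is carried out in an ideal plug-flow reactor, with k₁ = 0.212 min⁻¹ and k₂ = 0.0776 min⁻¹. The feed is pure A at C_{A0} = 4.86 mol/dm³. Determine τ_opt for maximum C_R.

7.48 min

The intermediate peaks when r₁ = r₂, i.e. k₁e^(−k₁τ) = k₂e^(−k₂τ), giving τ_opt = ln(k₂/k₁)/(k₂−k₁).
= ln(0.0776/0.212)/(0.0776−0.212) = ln(0.3660)/-0.1344 = -1.005/-0.1344 = 7.48 min.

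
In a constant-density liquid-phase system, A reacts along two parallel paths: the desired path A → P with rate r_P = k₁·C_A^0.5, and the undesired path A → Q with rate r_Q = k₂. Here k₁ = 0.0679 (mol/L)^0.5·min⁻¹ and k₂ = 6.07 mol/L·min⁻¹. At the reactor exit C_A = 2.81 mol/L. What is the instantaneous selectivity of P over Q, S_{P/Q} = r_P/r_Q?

S_{P/Q} = r_P/r_Q = (k₁·C_A^0.5)/(k₂) = (k₁/k₂)·C_A^0.5.
= (0.0679×2.810^0.5) / (6.07) = 0.1138/6.070 = 0.0188.

0.0188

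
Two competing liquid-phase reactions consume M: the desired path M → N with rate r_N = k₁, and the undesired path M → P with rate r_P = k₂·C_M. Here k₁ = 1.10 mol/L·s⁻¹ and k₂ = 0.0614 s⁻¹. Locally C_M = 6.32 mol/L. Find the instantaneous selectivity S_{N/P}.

2.83

S_{N/P} = r_N/r_P = (k₁)/(k₂·C_M) = (k₁/k₂)·C_M⁻¹.
= (1.10) / (0.0614×6.320) = 1.100/0.3880 = 2.83.
The undesired path is higher order in M, so low C_M (CSTR or dilute feed) favours N.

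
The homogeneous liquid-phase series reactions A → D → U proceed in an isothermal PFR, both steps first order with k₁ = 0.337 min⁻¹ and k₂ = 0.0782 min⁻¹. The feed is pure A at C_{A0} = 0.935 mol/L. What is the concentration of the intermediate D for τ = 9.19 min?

0.538 mol/L

Solving the coupled first-order balances gives C_D(τ) = [k₁/(k₂−k₁)]·C_{A0}·(e^(−k₁τ) − e^(−k₂τ)).
e^(−k₁τ) = e^(−0.337×9.19) = e^(−3.097) = 0.04518; e^(−k₂τ) = e^(−0.7187) = 0.4874.
C_D = 0.337×0.935/(0.0782−0.337) × (0.04518−0.4874) = (-1.218)×(-0.4422) = 0.5384 mol/L.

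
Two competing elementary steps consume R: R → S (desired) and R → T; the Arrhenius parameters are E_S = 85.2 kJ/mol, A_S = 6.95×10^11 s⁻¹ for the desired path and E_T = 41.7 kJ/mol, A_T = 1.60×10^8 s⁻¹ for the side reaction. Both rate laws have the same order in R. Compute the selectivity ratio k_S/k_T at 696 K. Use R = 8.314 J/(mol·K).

2.36

With equal orders, S_{S/T} = k_S/k_T = (A_S/A_T)·exp[(E_T−E_S)/(RT)].
(E_T−E_S)/(RT) = (41.7−85.2)×10³/(8.314×696) = -43500/5787 = -7.517.
k_S/k_T = (6.95×10^11/1.60×10^8)·exp(-7.517) = 4344 × 5.435×10^-4 = 2.36.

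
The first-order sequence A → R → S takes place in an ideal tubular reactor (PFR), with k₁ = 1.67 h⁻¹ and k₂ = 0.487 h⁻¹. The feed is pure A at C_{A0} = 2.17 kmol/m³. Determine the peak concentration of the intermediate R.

1.31 kmol/m³

For a first-order series the maximum intermediate yield is C_{R,max}/C_{A0} = (k₁/k₂)^[k₂/(k₂−k₁)].
= (1.67/0.487)^(0.487/(0.487−1.67)) = (3.429)^(-0.4117) = 0.6021.
C_{R,max} = 0.6021×2.17 = 1.31 kmol/m³.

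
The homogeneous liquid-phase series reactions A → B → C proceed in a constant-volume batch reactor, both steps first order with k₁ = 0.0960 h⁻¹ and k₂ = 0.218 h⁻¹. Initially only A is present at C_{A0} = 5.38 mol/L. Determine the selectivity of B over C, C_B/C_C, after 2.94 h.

The intermediate concentration in a first-order A→B→C sequence is C_B = k₁C_{A0}(e^(−k₁t) − e^(−k₂t))/(k₂−k₁).
e^(−k₁t) = e^(−0.0960×2.94) = e^(−0.2822) = 0.7541; e^(−k₂t) = e^(−0.6409) = 0.5268.
C_B = 0.0960×5.38/(0.218−0.0960) × (0.7541−0.5268) = 4.233×0.2273 = 0.9622 mol/L.
C_A = C_{A0}e^(−k₁t) = 4.057 mol/L, so C_C = C_{A0}−C_A−C_B = 0.3608 mol/L; C_B/C_C = 2.67.

2.67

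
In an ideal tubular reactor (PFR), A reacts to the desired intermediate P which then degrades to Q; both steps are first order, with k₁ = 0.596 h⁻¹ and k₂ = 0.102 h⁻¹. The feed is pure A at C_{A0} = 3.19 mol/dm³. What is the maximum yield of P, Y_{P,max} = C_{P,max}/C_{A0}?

Evaluating C_P at τ_opt = ln(k₂/k₁)/(k₂−k₁) gives C_{P,max}/C_{A0} = (k₁/k₂)^[k₂/(k₂−k₁)].
= (0.596/0.102)^(0.102/(0.102−0.596)) = (5.843)^(-0.2065) = 0.6946.

0.695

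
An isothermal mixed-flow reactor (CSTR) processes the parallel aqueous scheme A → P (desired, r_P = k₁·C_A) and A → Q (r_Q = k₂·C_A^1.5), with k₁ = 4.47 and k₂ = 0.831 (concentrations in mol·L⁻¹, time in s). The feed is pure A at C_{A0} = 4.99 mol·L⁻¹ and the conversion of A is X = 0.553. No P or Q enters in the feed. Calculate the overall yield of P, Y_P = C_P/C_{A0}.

Exit C_A = C_{A0}(1−X) = 4.99×0.447 = 2.231 mol·L⁻¹.
Rates in a CSTR are evaluated at the outlet concentration: r_P = 4.47×2.231 = 9.970, r_Q = 0.831×2.231^1.5 = 2.768.
Fraction of consumed A going to P: r_P/(r_P+r_Q) = 0.7827.
C_P = 0.7827·C_{A0}·X = 0.7827×4.99×0.553 = 2.16 mol·L⁻¹; Y_P = C_P/C_{A0} = 0.433.

0.433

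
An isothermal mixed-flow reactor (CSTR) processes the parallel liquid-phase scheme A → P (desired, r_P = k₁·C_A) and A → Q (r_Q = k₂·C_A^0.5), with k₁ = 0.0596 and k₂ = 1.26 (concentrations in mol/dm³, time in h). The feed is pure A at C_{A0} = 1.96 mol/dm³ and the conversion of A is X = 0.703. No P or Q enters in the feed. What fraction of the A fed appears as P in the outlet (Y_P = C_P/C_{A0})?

0.0245

Exit C_A = C_{A0}(1−X) = 1.96×0.297 = 0.5821 mol/dm³.
A CSTR operates uniformly at the exit composition, giving r_P = 0.03469 and r_Q = 0.9613 (each k·C_A^n at C_A = 0.5821).
Fraction of consumed A going to P: r_P/(r_P+r_Q) = 0.03483.
C_P = 0.03483·C_{A0}·X = 0.03483×1.96×0.703 = 0.0480 mol/dm³; Y_P = C_P/C_{A0} = 0.0245.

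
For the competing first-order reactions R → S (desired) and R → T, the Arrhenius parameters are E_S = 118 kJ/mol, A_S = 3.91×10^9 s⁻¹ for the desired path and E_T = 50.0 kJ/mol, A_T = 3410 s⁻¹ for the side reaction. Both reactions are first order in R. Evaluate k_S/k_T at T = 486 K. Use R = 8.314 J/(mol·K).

Since both paths have the same order in R, the concentration cancels and S_{S/T} = k_S/k_T = (A_S/A_T)·exp[(E_T−E_S)/(RT)].
(E_T−E_S)/(RT) = (50.0−118)×10³/(8.314×486) = -68000/4041 = -16.83.
k_S/k_T = (3.91×10^9/3410)·exp(-16.83) = 1.147×10^6 × 4.911×10^-8 = 0.0563.
Since E_S > E_T, raising the temperature improves selectivity toward S.

0.0563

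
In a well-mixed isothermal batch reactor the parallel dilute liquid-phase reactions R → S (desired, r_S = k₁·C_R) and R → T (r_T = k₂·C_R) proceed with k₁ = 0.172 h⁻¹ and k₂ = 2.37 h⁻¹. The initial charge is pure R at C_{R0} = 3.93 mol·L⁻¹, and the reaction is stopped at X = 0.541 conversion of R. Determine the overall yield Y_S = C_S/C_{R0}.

C_R = C_{R0}(1−X) = 1.804 mol·L⁻¹.
Both paths are first order in R, so the instantaneous fraction to S is constant: dC_S/d(−C_R) = k₁/(k₁+k₂) = 0.06766.
C_S = 0.06766·(C_{R0}−C_R) = 0.06766×2.126 = 0.144 mol·L⁻¹.
Y_S = C_S/C_{R0} = 0.1439/3.93 = 0.0366.

0.0366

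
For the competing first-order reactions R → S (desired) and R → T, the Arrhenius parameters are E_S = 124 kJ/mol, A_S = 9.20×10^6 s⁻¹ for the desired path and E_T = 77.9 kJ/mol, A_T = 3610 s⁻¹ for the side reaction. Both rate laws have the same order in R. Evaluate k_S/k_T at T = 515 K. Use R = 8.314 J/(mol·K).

k_S/k_T = (A_S/A_T)·exp[−(E_S−E_T)/(RT)] = (A_S/A_T)·exp[(E_T−E_S)/(RT)].
(E_T−E_S)/(RT) = (77.9−124)×10³/(8.314×515) = -46100/4282 = -10.77.
k_S/k_T = (9.20×10^6/3610)·exp(-10.77) = 2548 × 2.109×10^-5 = 0.0537.
Since E_S > E_T, raising the temperature improves selectivity toward S.

0.0537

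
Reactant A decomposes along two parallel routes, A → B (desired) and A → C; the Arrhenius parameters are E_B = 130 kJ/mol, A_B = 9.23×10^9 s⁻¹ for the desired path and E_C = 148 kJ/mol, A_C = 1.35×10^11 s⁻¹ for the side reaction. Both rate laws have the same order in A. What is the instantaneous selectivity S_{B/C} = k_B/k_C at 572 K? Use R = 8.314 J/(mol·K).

3.01

k_B/k_C = (A_B/A_C)·exp[−(E_B−E_C)/(RT)] = (A_B/A_C)·exp[(E_C−E_B)/(RT)].
(E_C−E_B)/(RT) = (148−130)×10³/(8.314×572) = 18000/4756 = 3.785.
k_B/k_C = (9.23×10^9/1.35×10^11)·exp(3.785) = 0.06837 × 44.04 = 3.01.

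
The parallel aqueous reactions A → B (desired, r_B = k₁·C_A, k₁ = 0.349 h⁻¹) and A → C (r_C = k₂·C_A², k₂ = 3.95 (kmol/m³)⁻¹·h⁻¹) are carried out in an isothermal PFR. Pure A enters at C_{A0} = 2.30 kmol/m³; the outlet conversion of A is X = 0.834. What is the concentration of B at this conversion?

0.144 kmol/m³

C_A = C_{A0}(1−X) = 0.3818 kmol/m³.
Along a PFR/batch, dC_B/dC_A = −r_B/(r_B+r_C) = −k₁/(k₁+k₂·C_A).
Integrating from C_{A0} to C_A: C_B = (0.349/3.95)·ln[(0.349+3.95·2.30)/(0.349+3.95·0.382)] = 0.08835·ln(9.434/1.857) = 0.1436 kmol/m³.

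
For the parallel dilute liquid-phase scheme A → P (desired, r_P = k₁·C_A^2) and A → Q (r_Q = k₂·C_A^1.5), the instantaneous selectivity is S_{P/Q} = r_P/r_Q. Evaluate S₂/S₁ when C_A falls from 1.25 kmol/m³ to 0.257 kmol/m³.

S_{P/Q} = (k₁/k₂)·C_A^0.5, so S₂/S₁ = (C_{A,2}/C_{A,1})^0.5.
= (0.257/1.25)^0.5 = (0.2056)^0.5 = 0.453.
Selectivity toward P falls as C_A falls — high-concentration operation is favoured.

0.453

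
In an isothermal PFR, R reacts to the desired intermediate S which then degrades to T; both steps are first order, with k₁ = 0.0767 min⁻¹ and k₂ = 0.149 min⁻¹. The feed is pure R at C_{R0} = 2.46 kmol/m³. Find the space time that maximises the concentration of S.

9.18 min

The intermediate peaks when r₁ = r₂, i.e. k₁e^(−k₁τ) = k₂e^(−k₂τ), giving τ_opt = ln(k₂/k₁)/(k₂−k₁).
= ln(0.149/0.0767)/(0.149−0.0767) = ln(1.943)/0.07230 = 0.6640/0.07230 = 9.18 min.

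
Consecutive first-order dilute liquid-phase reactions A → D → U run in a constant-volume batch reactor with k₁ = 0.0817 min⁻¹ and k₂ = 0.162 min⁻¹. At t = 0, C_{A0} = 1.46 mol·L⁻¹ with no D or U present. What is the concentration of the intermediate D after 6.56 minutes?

0.356 mol·L⁻¹

The intermediate concentration in a first-order A→B→C sequence is C_D = k₁C_{A0}(e^(−k₁t) − e^(−k₂t))/(k₂−k₁).
e^(−k₁t) = e^(−0.0817×6.56) = e^(−0.5360) = 0.5851; e^(−k₂t) = e^(−1.063) = 0.3455.
C_D = 0.0817×1.46/(0.162−0.0817) × (0.5851−0.3455) = 1.485×0.2396 = 0.3559 mol·L⁻¹.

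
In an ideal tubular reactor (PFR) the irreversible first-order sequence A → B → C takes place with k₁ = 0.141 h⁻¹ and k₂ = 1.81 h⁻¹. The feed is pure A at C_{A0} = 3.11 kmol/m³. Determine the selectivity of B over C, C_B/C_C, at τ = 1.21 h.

0.650

For first-order series with pure A initially, C_B(τ) = k₁C_{A0}/(k₂−k₁)·(e^(−k₁τ) − e^(−k₂τ)).
e^(−k₁τ) = e^(−0.141×1.21) = e^(−0.1706) = 0.8432; e^(−k₂τ) = e^(−2.190) = 0.1119.
C_B = 0.141×3.11/(1.81−0.141) × (0.8432−0.1119) = 0.2627×0.7312 = 0.1921 kmol/m³.
C_A = C_{A0}e^(−k₁τ) = 2.622 kmol/m³, so C_C = C_{A0}−C_A−C_B = 0.2957 kmol/m³; C_B/C_C = 0.650.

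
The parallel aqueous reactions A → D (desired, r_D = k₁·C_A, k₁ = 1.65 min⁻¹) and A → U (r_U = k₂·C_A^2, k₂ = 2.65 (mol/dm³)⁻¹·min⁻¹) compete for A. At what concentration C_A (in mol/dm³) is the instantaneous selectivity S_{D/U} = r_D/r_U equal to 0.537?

1.16 mol/dm³

S_{D/U} = (k₁/k₂)·C_A⁻¹ ⇒ C_A = (S·k₂/k₁)^(-1).
= (0.537×2.65/1.65)^(-1) = (0.8625)^(-1) = 1.16 mol/dm³.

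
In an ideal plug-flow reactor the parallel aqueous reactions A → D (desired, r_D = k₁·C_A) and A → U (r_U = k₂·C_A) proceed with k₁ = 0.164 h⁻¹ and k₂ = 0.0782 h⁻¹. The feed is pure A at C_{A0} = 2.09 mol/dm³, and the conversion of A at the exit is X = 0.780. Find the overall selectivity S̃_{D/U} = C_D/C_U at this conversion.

2.10

C_A = C_{A0}(1−X) = 0.4598 mol/dm³.
Both paths are first order in A, so the instantaneous fraction to D is constant: dC_D/d(−C_A) = k₁/(k₁+k₂) = 0.6771.
C_D = 0.6771·(C_{A0}−C_A) = 0.6771×1.630 = 1.10 mol/dm³.
C_U = (C_{A0}−C_A)−C_D = 0.5263 mol/dm³; S̃_{D/U} = 1.104/0.5263 = 2.10.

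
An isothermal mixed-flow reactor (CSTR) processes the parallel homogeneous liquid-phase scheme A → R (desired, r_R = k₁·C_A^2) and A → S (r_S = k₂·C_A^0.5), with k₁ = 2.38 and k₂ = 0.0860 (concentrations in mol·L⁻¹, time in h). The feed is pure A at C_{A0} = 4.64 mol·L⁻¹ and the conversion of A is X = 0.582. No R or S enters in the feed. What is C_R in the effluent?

Exit C_A = C_{A0}(1−X) = 4.64×0.418 = 1.940 mol·L⁻¹.
Rates in a CSTR are evaluated at the outlet concentration: r_R = 2.38×1.940^2 = 8.953, r_S = 0.0860×1.940^0.5 = 0.1198.
Fraction of consumed A going to R: r_R/(r_R+r_S) = 0.9868.
C_R = 0.9868·C_{A0}·X = 0.9868×4.64×0.582 = 2.66 mol·L⁻¹.

2.66 mol·L⁻¹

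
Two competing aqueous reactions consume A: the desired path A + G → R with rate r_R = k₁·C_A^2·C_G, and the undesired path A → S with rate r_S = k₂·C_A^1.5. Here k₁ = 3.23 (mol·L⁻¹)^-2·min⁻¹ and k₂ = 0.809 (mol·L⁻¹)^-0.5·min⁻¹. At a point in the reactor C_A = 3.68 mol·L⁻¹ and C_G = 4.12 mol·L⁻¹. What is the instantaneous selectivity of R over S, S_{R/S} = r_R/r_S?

S_{R/S} = r_R/r_S = (k₁·C_A^2·C_G)/(k₂·C_A^1.5) = (k₁/k₂)·C_A^0.5·C_G.
= (3.23×3.680^2×4.120) / (0.809×3.680^1.5) = 180.2/5.711 = 31.6.
Since the desired path is higher order in A, keeping C_A high (PFR or concentrated feed) favours R.

31.6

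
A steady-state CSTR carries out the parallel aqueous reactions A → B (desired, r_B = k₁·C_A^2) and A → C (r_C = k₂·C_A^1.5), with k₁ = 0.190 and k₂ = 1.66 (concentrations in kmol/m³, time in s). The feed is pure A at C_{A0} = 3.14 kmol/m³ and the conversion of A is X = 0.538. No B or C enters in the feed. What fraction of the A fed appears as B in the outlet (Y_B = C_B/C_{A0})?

0.0652

Exit C_A = C_{A0}(1−X) = 3.14×0.462 = 1.451 kmol/m³.
In a CSTR the entire volume is at exit conditions, so r_B = 0.190×1.451^2 = 0.3998 and r_C = 1.66×1.451^1.5 = 2.900.
Fraction of consumed A going to B: r_B/(r_B+r_C) = 0.1212.
C_B = 0.1212·C_{A0}·X = 0.1212×3.14×0.538 = 0.205 kmol/m³; Y_B = C_B/C_{A0} = 0.0652.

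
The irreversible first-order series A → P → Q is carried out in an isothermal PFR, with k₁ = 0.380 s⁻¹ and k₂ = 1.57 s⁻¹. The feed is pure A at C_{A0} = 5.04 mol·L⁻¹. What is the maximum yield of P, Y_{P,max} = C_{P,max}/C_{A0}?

Evaluating C_P at τ_opt = ln(k₂/k₁)/(k₂−k₁) gives C_{P,max}/C_{A0} = (k₁/k₂)^[k₂/(k₂−k₁)].
= (0.380/1.57)^(1.57/(1.57−0.380)) = (0.2420)^(1.319) = 0.1539.

0.154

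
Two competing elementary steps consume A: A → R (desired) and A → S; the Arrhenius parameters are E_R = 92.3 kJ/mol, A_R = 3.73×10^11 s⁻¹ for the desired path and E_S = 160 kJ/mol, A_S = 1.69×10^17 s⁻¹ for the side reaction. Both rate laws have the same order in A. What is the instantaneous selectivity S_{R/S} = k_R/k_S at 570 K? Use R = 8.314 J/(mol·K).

With equal orders, S_{R/S} = k_R/k_S = (A_R/A_S)·exp[(E_S−E_R)/(RT)].
(E_S−E_R)/(RT) = (160−92.3)×10³/(8.314×570) = 67700/4739 = 14.29.
k_R/k_S = (3.73×10^11/1.69×10^17)·exp(14.29) = 2.207×10^-6 × 1.600×10^6 = 3.53.

3.53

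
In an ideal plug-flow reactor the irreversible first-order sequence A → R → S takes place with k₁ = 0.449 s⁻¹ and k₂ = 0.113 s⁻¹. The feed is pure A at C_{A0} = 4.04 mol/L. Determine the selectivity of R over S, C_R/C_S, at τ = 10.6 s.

The intermediate concentration in a first-order A→B→C sequence is C_R = k₁C_{A0}(e^(−k₁τ) − e^(−k₂τ))/(k₂−k₁).
e^(−k₁τ) = e^(−0.449×10.6) = e^(−4.759) = 0.008571; e^(−k₂τ) = e^(−1.198) = 0.3019.
C_R = 0.449×4.04/(0.113−0.449) × (0.008571−0.3019) = (-5.399)×(-0.2933) = 1.583 mol/L.
C_A = C_{A0}e^(−k₁τ) = 0.03463 mol/L, so C_S = C_{A0}−C_A−C_R = 2.422 mol/L; C_R/C_S = 0.654.

0.654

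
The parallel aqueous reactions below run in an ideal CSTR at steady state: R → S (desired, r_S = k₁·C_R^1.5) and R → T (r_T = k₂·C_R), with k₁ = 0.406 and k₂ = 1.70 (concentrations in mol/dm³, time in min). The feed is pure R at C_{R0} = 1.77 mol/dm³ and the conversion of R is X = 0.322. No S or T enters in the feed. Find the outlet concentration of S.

Exit C_R = C_{R0}(1−X) = 1.77×0.678 = 1.200 mol/dm³.
A CSTR operates uniformly at the exit composition, giving r_S = 0.5337 and r_T = 2.040 (each k·C_R^n at C_R = 1.200).
Fraction of consumed R going to S: r_S/(r_S+r_T) = 0.2074.
C_S = 0.2074·C_{R0}·X = 0.2074×1.77×0.322 = 0.118 mol/dm³.

0.118 mol/dm³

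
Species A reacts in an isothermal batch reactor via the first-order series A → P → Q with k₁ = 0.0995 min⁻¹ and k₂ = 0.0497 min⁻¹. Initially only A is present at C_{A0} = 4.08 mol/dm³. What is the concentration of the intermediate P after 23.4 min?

1.75 mol/dm³

Solving the coupled first-order balances gives C_P(t) = [k₁/(k₂−k₁)]·C_{A0}·(e^(−k₁t) − e^(−k₂t)).
e^(−k₁t) = e^(−0.0995×23.4) = e^(−2.328) = 0.09746; e^(−k₂t) = e^(−1.163) = 0.3126.
C_P = 0.0995×4.08/(0.0497−0.0995) × (0.09746−0.3126) = (-8.152)×(-0.2151) = 1.753 mol/dm³.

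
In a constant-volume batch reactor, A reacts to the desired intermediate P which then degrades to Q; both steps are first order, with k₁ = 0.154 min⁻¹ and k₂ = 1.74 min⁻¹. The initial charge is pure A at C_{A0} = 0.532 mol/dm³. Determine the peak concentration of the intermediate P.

At the optimum, C_{P,max}/C_{A0} = (k₁/k₂)^[k₂/(k₂−k₁)].
= (0.154/1.74)^(1.74/(1.74−0.154)) = (0.08851)^(1.097) = 0.06994.
C_{P,max} = 0.06994×0.532 = 0.0372 mol/dm³.

0.0372 mol/dm³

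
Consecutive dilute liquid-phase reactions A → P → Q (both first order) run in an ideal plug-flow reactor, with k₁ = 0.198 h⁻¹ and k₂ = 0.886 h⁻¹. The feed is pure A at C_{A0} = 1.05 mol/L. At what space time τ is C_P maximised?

Setting dC_P/dτ = 0 gives τ_opt = ln(k₂/k₁)/(k₂−k₁).
= ln(0.886/0.198)/(0.886−0.198) = ln(4.475)/0.6880 = 1.498/0.6880 = 2.18 h.

2.18 h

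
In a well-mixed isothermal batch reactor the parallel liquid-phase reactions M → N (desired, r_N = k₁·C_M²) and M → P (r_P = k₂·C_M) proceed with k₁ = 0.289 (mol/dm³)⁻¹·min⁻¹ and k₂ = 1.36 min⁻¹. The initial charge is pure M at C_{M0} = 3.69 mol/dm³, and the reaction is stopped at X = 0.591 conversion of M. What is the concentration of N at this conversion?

0.765 mol/dm³

C_M = C_{M0}(1−X) = 1.509 mol/dm³.
Along a PFR/batch, dC_P/dC_M = −r_P/(r_N+r_P) = −k₂/(k₂+k₁·C_M).
Integrating from C_{M0} to C_M: C_P = (1.36/0.289)·ln[(1.36+0.289·3.69)/(1.36+0.289·1.51)] = 4.706·ln(2.426/1.796) = 1.415 mol/dm³.
Then C_N = (C_{M0}−C_M) − C_P = 2.181 − 1.415 = 0.7654 mol/dm³.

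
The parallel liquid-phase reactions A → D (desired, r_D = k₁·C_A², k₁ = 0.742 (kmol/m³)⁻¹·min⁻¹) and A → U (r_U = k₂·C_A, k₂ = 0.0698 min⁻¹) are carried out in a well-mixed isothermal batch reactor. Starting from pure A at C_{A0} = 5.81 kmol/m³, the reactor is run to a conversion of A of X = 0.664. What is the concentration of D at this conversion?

C_A = C_{A0}(1−X) = 1.952 kmol/m³.
Along a PFR/batch, dC_U/dC_A = −r_U/(r_D+r_U) = −k₂/(k₂+k₁·C_A).
Integrating from C_{A0} to C_A: C_U = (0.0698/0.742)·ln[(0.0698+0.742·5.81)/(0.0698+0.742·1.95)] = 0.09407·ln(4.381/1.518) = 0.09968 kmol/m³.
Then C_D = (C_{A0}−C_A) − C_U = 3.858 − 0.09968 = 3.758 kmol/m³.

3.76 kmol/m³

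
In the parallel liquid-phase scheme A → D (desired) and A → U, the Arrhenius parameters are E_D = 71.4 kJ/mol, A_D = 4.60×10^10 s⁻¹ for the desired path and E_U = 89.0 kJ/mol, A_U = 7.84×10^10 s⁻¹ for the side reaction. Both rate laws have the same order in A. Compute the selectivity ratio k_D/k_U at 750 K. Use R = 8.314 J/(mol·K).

9.87

With equal orders, S_{D/U} = k_D/k_U = (A_D/A_U)·exp[(E_U−E_D)/(RT)].
(E_U−E_D)/(RT) = (89.0−71.4)×10³/(8.314×750) = 17600/6236 = 2.823.
k_D/k_U = (4.60×10^10/7.84×10^10)·exp(2.823) = 0.5867 × 16.82 = 9.87.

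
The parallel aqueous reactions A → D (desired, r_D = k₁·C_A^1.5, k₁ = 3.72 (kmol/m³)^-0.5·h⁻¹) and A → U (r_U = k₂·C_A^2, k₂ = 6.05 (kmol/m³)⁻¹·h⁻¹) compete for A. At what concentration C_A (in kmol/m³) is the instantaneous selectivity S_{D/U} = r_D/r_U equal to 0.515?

S_{D/U} = (k₁/k₂)·C_A^-0.5 ⇒ C_A = (S·k₂/k₁)^(-2).
= (0.515×6.05/3.72)^(-2) = (0.8376)^(-2) = 1.43 kmol/m³.

1.43 kmol/m³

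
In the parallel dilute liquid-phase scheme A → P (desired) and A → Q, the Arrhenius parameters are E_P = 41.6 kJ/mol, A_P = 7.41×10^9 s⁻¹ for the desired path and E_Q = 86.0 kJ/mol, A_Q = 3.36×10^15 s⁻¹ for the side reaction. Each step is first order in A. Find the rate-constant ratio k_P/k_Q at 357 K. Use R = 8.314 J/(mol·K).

k_P/k_Q = (A_P/A_Q)·exp[−(E_P−E_Q)/(RT)] = (A_P/A_Q)·exp[(E_Q−E_P)/(RT)].
(E_Q−E_P)/(RT) = (86.0−41.6)×10³/(8.314×357) = 44400/2968 = 14.96.
k_P/k_Q = (7.41×10^9/3.36×10^15)·exp(14.96) = 2.205×10^-6 × 3.138×10^6 = 6.92.
Since E_P < E_Q, lowering the temperature improves selectivity toward P.

6.92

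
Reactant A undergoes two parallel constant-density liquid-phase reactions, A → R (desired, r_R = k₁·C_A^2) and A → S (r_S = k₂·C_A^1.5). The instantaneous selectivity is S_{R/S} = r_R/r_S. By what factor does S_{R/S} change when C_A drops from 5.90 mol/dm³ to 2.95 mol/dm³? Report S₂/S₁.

0.707

S_{R/S} = (k₁/k₂)·C_A^0.5, so S₂/S₁ = (C_{A,2}/C_{A,1})^0.5.
= (2.95/5.90)^0.5 = (0.5000)^0.5 = 0.707.
Selectivity toward R falls as C_A falls — high-concentration operation is favoured.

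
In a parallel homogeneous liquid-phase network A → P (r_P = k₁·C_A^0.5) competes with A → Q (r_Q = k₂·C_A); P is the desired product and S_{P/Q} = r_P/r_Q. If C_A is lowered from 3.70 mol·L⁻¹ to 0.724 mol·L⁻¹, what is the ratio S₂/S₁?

S_{P/Q} = (k₁/k₂)·C_A^-0.5, so S₂/S₁ = (C_{A,2}/C_{A,1})^-0.5.
= (0.724/3.70)^(-0.5) = (0.1957)^(-0.5) = 2.26.

2.26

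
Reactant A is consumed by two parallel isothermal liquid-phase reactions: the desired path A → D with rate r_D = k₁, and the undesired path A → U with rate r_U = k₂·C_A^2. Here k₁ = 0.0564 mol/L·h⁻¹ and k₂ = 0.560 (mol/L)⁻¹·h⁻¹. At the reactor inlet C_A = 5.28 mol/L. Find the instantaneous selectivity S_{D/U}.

S_{D/U} = r_D/r_U = (k₁)/(k₂·C_A^2) = (k₁/k₂)·C_A^-2.
= (0.0564) / (0.560×5.280^2) = 0.05640/15.61 = 0.00361.

0.00361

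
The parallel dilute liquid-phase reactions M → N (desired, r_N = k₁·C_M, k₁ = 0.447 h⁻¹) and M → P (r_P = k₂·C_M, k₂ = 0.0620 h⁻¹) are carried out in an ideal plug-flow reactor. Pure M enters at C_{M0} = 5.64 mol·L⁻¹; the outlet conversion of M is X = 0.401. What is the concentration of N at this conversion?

1.99 mol·L⁻¹

C_M = C_{M0}(1−X) = 3.378 mol·L⁻¹.
Both paths are first order in M, so the instantaneous fraction to N is constant: dC_N/d(−C_M) = k₁/(k₁+k₂) = 0.8782.
C_N = 0.8782·(C_{M0}−C_M) = 0.8782×2.262 = 1.99 mol·L⁻¹.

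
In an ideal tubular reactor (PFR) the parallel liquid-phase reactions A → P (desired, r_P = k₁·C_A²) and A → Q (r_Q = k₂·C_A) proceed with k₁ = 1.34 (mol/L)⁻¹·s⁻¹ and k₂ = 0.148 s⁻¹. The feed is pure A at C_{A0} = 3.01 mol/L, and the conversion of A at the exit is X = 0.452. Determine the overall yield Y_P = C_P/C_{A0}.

C_A = C_{A0}(1−X) = 1.649 mol/L.
Along a PFR/batch, dC_Q/dC_A = −r_Q/(r_P+r_Q) = −k₂/(k₂+k₁·C_A).
Integrating from C_{A0} to C_A: C_Q = (0.148/1.34)·ln[(0.148+1.34·3.01)/(0.148+1.34·1.65)] = 0.1104·ln(4.181/2.358) = 0.06325 mol/L.
Then C_P = (C_{A0}−C_A) − C_Q = 1.361 − 0.06325 = 1.297 mol/L.
Y_P = C_P/C_{A0} = 1.297/3.01 = 0.431.

0.431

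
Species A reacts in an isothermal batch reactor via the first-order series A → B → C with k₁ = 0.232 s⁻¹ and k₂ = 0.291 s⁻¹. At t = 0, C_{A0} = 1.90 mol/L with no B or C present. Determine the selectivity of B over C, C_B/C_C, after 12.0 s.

For first-order series with pure A initially, C_B(t) = k₁C_{A0}/(k₂−k₁)·(e^(−k₁t) − e^(−k₂t)).
e^(−k₁t) = e^(−0.232×12.0) = e^(−2.784) = 0.06179; e^(−k₂t) = e^(−3.492) = 0.03044.
C_B = 0.232×1.90/(0.291−0.232) × (0.06179−0.03044) = 7.471×0.03135 = 0.2342 mol/L.
C_A = C_{A0}e^(−k₁t) = 0.1174 mol/L, so C_C = C_{A0}−C_A−C_B = 1.548 mol/L; C_B/C_C = 0.151.

0.151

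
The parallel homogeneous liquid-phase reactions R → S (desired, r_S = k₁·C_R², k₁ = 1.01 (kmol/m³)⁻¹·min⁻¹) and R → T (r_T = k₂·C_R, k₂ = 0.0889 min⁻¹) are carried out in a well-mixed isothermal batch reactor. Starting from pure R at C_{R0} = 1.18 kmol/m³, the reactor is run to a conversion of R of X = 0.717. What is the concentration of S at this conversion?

0.749 kmol/m³

C_R = C_{R0}(1−X) = 0.3339 kmol/m³.
Along a PFR/batch, dC_T/dC_R = −r_T/(r_S+r_T) = −k₂/(k₂+k₁·C_R).
Integrating from C_{R0} to C_R: C_T = (0.0889/1.01)·ln[(0.0889+1.01·1.18)/(0.0889+1.01·0.334)] = 0.08802·ln(1.281/0.4262) = 0.09685 kmol/m³.
Then C_S = (C_{R0}−C_R) − C_T = 0.8461 − 0.09685 = 0.7492 kmol/m³.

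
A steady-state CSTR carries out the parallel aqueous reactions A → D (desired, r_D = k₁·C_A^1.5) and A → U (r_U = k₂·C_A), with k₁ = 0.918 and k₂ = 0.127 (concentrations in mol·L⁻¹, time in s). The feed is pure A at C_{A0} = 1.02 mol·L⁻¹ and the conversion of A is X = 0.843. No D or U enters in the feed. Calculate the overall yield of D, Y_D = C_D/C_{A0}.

Exit C_A = C_{A0}(1−X) = 1.02×0.157 = 0.1601 mol·L⁻¹.
In a CSTR the entire volume is at exit conditions, so r_D = 0.918×0.1601^1.5 = 0.05883 and r_U = 0.127×0.1601 = 0.02034.
Fraction of consumed A going to D: r_D/(r_D+r_U) = 0.7431.
C_D = 0.7431·C_{A0}·X = 0.7431×1.02×0.843 = 0.639 mol·L⁻¹; Y_D = C_D/C_{A0} = 0.626.

0.626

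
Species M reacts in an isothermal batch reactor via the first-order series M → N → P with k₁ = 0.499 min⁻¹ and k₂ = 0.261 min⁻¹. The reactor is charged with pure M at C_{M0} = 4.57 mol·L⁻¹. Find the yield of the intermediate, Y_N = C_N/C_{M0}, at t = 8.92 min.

The intermediate concentration in a first-order A→B→C sequence is C_N = k₁C_{M0}(e^(−k₁t) − e^(−k₂t))/(k₂−k₁).
e^(−k₁t) = e^(−0.499×8.92) = e^(−4.451) = 0.01167; e^(−k₂t) = e^(−2.328) = 0.09748.
C_N = 0.499×4.57/(0.261−0.499) × (0.01167−0.09748) = (-9.582)×(-0.08581) = 0.8222 mol·L⁻¹.
Y_N = C_N/C_{M0} = 0.8222/4.57 = 0.180.

0.180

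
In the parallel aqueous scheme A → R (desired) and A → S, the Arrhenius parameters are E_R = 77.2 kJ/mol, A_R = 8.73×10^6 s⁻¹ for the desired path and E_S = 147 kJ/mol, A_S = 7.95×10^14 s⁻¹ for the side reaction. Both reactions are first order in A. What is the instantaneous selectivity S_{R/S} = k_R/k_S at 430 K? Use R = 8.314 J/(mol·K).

k_R/k_S = (A_R/A_S)·exp[−(E_R−E_S)/(RT)] = (A_R/A_S)·exp[(E_S−E_R)/(RT)].
(E_S−E_R)/(RT) = (147−77.2)×10³/(8.314×430) = 69800/3575 = 19.52.
k_R/k_S = (8.73×10^6/7.95×10^14)·exp(19.52) = 1.098×10^-8 × 3.015×10^8 = 3.31.

3.31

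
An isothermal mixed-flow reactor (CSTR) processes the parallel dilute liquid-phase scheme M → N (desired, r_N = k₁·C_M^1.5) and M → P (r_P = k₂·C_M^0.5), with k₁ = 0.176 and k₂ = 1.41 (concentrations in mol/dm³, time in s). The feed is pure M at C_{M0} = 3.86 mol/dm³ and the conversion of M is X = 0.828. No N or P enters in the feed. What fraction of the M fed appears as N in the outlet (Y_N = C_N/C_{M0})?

Exit C_M = C_{M0}(1−X) = 3.86×0.172 = 0.6639 mol/dm³.
In a CSTR the entire volume is at exit conditions, so r_N = 0.176×0.6639^1.5 = 0.09521 and r_P = 1.41×0.6639^0.5 = 1.149.
Fraction of consumed M going to N: r_N/(r_N+r_P) = 0.07653.
C_N = 0.07653·C_{M0}·X = 0.07653×3.86×0.828 = 0.245 mol/dm³; Y_N = C_N/C_{M0} = 0.0634.

0.0634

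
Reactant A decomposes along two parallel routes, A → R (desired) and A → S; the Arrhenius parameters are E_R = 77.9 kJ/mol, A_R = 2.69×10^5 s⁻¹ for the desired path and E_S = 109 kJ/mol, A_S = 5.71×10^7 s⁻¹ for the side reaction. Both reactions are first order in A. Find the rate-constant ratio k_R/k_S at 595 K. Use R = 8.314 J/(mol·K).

2.53

With equal orders, S_{R/S} = k_R/k_S = (A_R/A_S)·exp[(E_S−E_R)/(RT)].
(E_S−E_R)/(RT) = (109−77.9)×10³/(8.314×595) = 31100/4947 = 6.287.
k_R/k_S = (2.69×10^5/5.71×10^7)·exp(6.287) = 0.004711 × 537.5 = 2.53.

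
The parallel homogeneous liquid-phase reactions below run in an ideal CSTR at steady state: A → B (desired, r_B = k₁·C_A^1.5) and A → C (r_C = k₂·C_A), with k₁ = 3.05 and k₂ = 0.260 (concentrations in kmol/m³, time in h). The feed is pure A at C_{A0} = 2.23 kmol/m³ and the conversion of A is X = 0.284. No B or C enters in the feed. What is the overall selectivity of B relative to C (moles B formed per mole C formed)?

14.8

Exit C_A = C_{A0}(1−X) = 2.23×0.716 = 1.597 kmol/m³.
Rates in a CSTR are evaluated at the outlet concentration: r_B = 3.05×1.597^1.5 = 6.154, r_C = 0.260×1.597 = 0.4151.
Overall selectivity = C_B/C_C = r_Bτ/(r_Cτ) = r_B/r_C = 14.8.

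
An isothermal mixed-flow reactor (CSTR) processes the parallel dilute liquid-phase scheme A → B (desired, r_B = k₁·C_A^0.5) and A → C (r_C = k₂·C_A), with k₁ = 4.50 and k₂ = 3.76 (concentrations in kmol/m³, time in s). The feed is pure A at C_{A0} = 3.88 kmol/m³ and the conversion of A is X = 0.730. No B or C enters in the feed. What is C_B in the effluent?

Exit C_A = C_{A0}(1−X) = 3.88×0.270 = 1.048 kmol/m³.
Rates in a CSTR are evaluated at the outlet concentration: r_B = 4.50×1.048^0.5 = 4.606, r_C = 3.76×1.048 = 3.939.
Fraction of consumed A going to B: r_B/(r_B+r_C) = 0.5390.
C_B = 0.5390·C_{A0}·X = 0.5390×3.88×0.730 = 1.53 kmol/m³.

1.53 kmol/m³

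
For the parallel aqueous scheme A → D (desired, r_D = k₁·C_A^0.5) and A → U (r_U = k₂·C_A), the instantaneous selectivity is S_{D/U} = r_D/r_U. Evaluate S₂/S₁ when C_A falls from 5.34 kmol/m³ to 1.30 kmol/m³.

S_{D/U} = (k₁/k₂)·C_A^-0.5, so S₂/S₁ = (C_{A,2}/C_{A,1})^-0.5.
= (1.30/5.34)^(-0.5) = (0.2434)^(-0.5) = 2.03.
Selectivity toward D rises as C_A falls — low-concentration operation is favoured.

2.03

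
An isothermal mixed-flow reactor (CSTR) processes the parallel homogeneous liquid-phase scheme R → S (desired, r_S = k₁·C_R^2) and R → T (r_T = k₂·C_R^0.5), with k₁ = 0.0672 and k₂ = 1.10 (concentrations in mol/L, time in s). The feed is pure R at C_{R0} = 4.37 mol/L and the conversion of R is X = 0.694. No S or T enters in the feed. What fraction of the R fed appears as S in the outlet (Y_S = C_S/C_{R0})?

0.0599

Exit C_R = C_{R0}(1−X) = 4.37×0.306 = 1.337 mol/L.
In a CSTR the entire volume is at exit conditions, so r_S = 0.0672×1.337^2 = 0.1202 and r_T = 1.10×1.337^0.5 = 1.272.
Fraction of consumed R going to S: r_S/(r_S+r_T) = 0.08631.
C_S = 0.08631·C_{R0}·X = 0.08631×4.37×0.694 = 0.262 mol/L; Y_S = C_S/C_{R0} = 0.0599.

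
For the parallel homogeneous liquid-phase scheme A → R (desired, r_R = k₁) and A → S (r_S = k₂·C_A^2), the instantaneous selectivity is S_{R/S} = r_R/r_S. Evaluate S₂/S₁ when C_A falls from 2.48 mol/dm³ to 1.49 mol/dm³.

2.77

S_{R/S} = (k₁/k₂)·C_A^-2, so S₂/S₁ = (C_{A,2}/C_{A,1})^-2.
= (1.49/2.48)^(-2) = (0.6008)^(-2) = 2.77.
Selectivity toward R rises as C_A falls — low-concentration operation is favoured.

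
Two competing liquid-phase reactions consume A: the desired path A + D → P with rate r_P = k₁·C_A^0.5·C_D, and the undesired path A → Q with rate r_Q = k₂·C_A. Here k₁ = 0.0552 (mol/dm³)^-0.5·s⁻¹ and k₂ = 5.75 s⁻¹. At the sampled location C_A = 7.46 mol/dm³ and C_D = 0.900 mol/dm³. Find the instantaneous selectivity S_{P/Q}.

0.00316

S_{P/Q} = r_P/r_Q = (k₁·C_A^0.5·C_D)/(k₂·C_A) = (k₁/k₂)·C_A^-0.5·C_D.
= (0.0552×7.460^0.5×0.9000) / (5.75×7.460) = 0.1357/42.90 = 0.00316.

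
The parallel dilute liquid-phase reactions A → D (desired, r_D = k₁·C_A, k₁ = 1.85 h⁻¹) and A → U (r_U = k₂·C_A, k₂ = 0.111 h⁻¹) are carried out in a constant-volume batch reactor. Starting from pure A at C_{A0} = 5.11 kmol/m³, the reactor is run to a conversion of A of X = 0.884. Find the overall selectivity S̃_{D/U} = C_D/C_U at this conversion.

16.7

C_A = C_{A0}(1−X) = 0.5928 kmol/m³.
Both paths are first order in A, so the instantaneous fraction to D is constant: dC_D/d(−C_A) = k₁/(k₁+k₂) = 0.9434.
C_D = 0.9434·(C_{A0}−C_A) = 0.9434×4.517 = 4.26 kmol/m³.
C_U = (C_{A0}−C_A)−C_D = 0.2557 kmol/m³; S̃_{D/U} = 4.262/0.2557 = 16.7.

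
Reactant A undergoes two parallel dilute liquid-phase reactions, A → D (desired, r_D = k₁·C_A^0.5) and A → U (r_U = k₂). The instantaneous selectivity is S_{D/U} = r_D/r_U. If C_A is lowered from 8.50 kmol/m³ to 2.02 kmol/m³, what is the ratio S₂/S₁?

0.487

S_{D/U} = (k₁/k₂)·C_A^0.5, so S₂/S₁ = (C_{A,2}/C_{A,1})^0.5.
= (2.02/8.50)^0.5 = (0.2376)^0.5 = 0.487.
Selectivity toward D falls as C_A falls — high-concentration operation is favoured.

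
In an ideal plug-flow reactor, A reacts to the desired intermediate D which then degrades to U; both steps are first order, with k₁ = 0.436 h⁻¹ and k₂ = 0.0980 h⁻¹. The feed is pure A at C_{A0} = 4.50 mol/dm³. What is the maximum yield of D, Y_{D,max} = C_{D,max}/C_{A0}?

0.649

At the optimum, C_{D,max}/C_{A0} = (k₁/k₂)^[k₂/(k₂−k₁)].
= (0.436/0.0980)^(0.0980/(0.0980−0.436)) = (4.449)^(-0.2899) = 0.6487.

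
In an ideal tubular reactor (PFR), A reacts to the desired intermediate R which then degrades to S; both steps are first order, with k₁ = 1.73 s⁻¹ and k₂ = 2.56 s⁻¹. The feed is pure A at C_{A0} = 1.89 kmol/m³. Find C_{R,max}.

0.564 kmol/m³

Evaluating C_R at τ_opt = ln(k₂/k₁)/(k₂−k₁) gives C_{R,max}/C_{A0} = (k₁/k₂)^[k₂/(k₂−k₁)].
= (1.73/2.56)^(2.56/(2.56−1.73)) = (0.6758)^(3.084) = 0.2986.
C_{R,max} = 0.2986×1.89 = 0.564 kmol/m³.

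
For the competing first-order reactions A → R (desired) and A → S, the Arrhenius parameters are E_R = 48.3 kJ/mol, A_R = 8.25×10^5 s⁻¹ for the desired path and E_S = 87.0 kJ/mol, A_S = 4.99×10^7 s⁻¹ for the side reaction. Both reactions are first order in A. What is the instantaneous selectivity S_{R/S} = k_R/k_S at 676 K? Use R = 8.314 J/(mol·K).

16.2

k_R/k_S = (A_R/A_S)·exp[−(E_R−E_S)/(RT)] = (A_R/A_S)·exp[(E_S−E_R)/(RT)].
(E_S−E_R)/(RT) = (87.0−48.3)×10³/(8.314×676) = 38700/5620 = 6.886.
k_R/k_S = (8.25×10^5/4.99×10^7)·exp(6.886) = 0.01653 × 978.3 = 16.2.
Since E_R < E_S, lowering the temperature improves selectivity toward R.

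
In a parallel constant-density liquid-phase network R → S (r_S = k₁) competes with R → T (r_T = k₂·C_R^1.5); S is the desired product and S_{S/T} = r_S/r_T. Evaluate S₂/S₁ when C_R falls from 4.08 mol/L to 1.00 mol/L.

8.24

S_{S/T} = (k₁/k₂)·C_R^-1.5, so S₂/S₁ = (C_{R,2}/C_{R,1})^-1.5.
= (1.00/4.08)^(-1.5) = (0.2451)^(-1.5) = 8.24.
Selectivity toward S rises as C_R falls — low-concentration operation is favoured.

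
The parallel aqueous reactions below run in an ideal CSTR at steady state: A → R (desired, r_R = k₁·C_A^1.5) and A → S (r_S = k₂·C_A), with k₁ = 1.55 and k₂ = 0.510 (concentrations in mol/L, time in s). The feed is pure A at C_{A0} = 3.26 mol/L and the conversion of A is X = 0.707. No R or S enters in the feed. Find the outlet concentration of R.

1.72 mol/L

Exit C_A = C_{A0}(1−X) = 3.26×0.293 = 0.9552 mol/L.
Rates in a CSTR are evaluated at the outlet concentration: r_R = 1.55×0.9552^1.5 = 1.447, r_S = 0.510×0.9552 = 0.4871.
Fraction of consumed A going to R: r_R/(r_R+r_S) = 0.7481.
C_R = 0.7481·C_{A0}·X = 0.7481×3.26×0.707 = 1.72 mol/L.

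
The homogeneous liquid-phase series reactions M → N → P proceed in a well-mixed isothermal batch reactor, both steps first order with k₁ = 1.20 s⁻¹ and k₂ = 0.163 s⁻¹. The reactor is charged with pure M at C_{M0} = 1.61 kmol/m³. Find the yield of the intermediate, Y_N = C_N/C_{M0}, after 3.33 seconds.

Solving the coupled first-order balances gives C_N(t) = [k₁/(k₂−k₁)]·C_{M0}·(e^(−k₁t) − e^(−k₂t)).
e^(−k₁t) = e^(−1.20×3.33) = e^(−3.996) = 0.01839; e^(−k₂t) = e^(−0.5428) = 0.5811.
C_N = 1.20×1.61/(0.163−1.20) × (0.01839−0.5811) = (-1.863)×(-0.5627) = 1.048 kmol/m³.
Y_N = C_N/C_{M0} = 1.048/1.61 = 0.651.

0.651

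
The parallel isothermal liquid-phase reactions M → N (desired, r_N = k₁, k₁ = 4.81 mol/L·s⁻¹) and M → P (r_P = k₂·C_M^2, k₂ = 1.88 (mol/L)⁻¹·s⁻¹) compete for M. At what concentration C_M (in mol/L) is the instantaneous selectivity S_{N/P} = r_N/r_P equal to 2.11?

1.10 mol/L

S_{N/P} = (k₁/k₂)·C_M^-2 ⇒ C_M = (S·k₂/k₁)^(-0.5).
= (2.11×1.88/4.81)^(-0.5) = (0.8247)^(-0.5) = 1.10 mol/L.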